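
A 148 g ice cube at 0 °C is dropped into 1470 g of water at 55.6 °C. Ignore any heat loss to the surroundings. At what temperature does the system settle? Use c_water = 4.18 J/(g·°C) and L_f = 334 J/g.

T_f ≈ 43.2 °C

Energy conservation, ΣQ = 0:
fusion: m_ice L_f = 148×334 = 49432
  warm the meltwater: 618.64 T
  water: 6144.6(T − 55.6)
6763.2 T = 341640 − 49432 = 292208
T ≈ 43.21 °C. Since T > 0 °C, the all-ice-melts assumption holds.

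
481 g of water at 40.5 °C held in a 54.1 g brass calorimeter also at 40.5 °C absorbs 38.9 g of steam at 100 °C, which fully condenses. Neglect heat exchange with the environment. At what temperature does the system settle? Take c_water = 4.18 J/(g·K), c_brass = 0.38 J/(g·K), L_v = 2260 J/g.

Conservation of energy gives ΣQ = 0:
steam→water at 100 °C releases m L_v = 38.9×2260 = 87914; condensate cools 100→T: 38.9×4.18×(T − 100) = 162.6(T − 100); water warms: 481×4.18×(T − 40.5) = 2010.6(T − 40.5); cup: 20.56(T − 40.5)
2193.7 T = 87914 + 16260 + 82261 = 186435
T ≈ 84.99 °C — below 100 °C, confirming all the steam condensed.

T_f ≈ 85.0 °C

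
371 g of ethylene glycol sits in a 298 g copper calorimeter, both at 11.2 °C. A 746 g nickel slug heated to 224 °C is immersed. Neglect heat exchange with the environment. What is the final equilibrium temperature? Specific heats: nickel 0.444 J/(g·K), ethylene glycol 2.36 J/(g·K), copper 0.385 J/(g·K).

T_f ≈ 64.5 °C

Heat gained plus heat lost sum to zero:
746·0.444·(T − 224) + 371·2.36·(T − 11.2) + 298·0.385·(T − 11.2) = 0
331.22(T − 224) + 875.56(T − 11.2) + 114.73(T − 11.2) = 0
(331.22 + 875.56 + 114.73) T = 331.22·224 + 875.56·11.2 + 114.73·11.2
T ≈ 64.54 °C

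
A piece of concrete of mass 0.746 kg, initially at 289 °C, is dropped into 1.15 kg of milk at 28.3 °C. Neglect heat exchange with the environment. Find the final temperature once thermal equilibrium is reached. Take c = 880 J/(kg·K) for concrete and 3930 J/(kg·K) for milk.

T_f ≈ 61.4 °C

T_f is the heat-capacity-weighted average of the initial temperatures:
T_f = (656.48·289 + 4519.5·28.3) / (656.48 + 4519.5)
    = 317625 / 5176 ≈ 61.37 °C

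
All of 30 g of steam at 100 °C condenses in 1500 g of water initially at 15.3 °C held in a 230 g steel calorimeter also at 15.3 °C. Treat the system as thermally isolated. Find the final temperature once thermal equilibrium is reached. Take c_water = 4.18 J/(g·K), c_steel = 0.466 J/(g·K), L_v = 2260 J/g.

Energy balance with sensible and latent terms:
steam→water at 100 °C releases m L_v = 30×2260 = 67800; condensed water 100 °C→T: 125.4(T − 100); original water: 6270(T − 15.3); cup: 107.18(T − 15.3)
6502.6 T = 67800 + 12540 + 97571 = 177911
T ≈ 27.36 °C, under the boiling point, so the assumption holds.

T_f ≈ 27.4 °C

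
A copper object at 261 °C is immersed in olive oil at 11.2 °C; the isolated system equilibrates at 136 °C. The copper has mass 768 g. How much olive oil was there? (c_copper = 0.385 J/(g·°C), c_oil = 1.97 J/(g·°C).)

|Q_copper| = |Q_oil|:
768×0.385×(261 − 136) = m×1.97×(136 − 11.2)
245.86 m = 36960  ⇒  m ≈ 150.3 g

m ≈ 150 g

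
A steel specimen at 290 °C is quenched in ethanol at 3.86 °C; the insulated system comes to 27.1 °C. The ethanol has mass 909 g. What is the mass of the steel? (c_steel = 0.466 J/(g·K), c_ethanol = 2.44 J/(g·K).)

|Q_steel| = |Q_ethanol|:
m×0.466×(290 − 27.1) = 909×2.44×(27.1 − 3.86)
122.51 m = 51545  ⇒  m ≈ 420.7 g

m ≈ 421 g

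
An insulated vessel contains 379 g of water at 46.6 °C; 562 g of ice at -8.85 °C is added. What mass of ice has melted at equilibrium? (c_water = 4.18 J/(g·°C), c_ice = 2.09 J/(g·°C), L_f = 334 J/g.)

m_melted ≈ 190 g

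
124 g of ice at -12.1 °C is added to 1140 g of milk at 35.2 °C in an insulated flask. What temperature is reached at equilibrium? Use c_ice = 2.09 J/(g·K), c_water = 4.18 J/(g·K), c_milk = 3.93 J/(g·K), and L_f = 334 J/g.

Setting the total heat transfer to zero:
ice -12.1→0 °C: 124×2.09×12.1 = 3135.8; melt ice: 124×334 = 41416; meltwater 0→T: 124×4.18×T = 518.32 T; milk: 4480.2(T − 35.2)
4998.5 T = 157703 − 44552 = 113151
T ≈ 22.64 °C — above 0 °C, consistent with complete melting.

T_f ≈ 22.6 °C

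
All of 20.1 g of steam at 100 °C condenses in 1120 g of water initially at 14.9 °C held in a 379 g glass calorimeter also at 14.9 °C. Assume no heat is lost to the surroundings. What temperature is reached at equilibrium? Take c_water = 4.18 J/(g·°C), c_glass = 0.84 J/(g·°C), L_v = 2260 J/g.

Let T be the final temperature. ΣQ_i = 0:
latent heat released on condensation: 20.1·2260 = 45426
  condensed water 100 °C→T: 84.02(T − 100)
  water warms: 1120·4.18·(T − 14.9) = 4681.6(T − 14.9)
  cup: 318.36(T − 14.9)
5084 T = 45426 + 8401.8 + 74499 = 128327
T ≈ 25.24 °C (< 100 °C, so full condensation is consistent).

T_f ≈ 25.2 °C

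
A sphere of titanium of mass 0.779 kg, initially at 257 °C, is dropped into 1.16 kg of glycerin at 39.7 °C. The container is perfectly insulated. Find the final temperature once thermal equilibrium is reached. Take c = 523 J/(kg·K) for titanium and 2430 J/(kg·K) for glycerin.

Set heat shed by the hot body equal to heat absorbed by the cold body:
0.779*523*(257 − T) = 1.16*2430*(T − 39.7)
407.42(257 − T) = 2818.8(T − 39.7)
3226.2 T = 216613  ⇒  T ≈ 67.14 °C

T_f ≈ 67.1 °C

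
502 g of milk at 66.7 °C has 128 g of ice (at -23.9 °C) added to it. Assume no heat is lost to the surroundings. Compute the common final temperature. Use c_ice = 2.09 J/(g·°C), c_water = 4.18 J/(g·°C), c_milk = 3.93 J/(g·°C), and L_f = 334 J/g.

T_f ≈ 32.9 °C

Conservation of energy gives ΣQ = 0:
warm ice to 0 °C: 128·2.09·(0 − (-23.9)) = 6393.7
  melt ice: 128·334 = 42752
  warm the meltwater: 535.04 T
  milk cools: 502·3.93·(T − 66.7) = 1972.9(T − 66.7)
2507.9 T = 131590 − 49146 = 82444
T ≈ 32.87 °C — above 0 °C, consistent with complete melting.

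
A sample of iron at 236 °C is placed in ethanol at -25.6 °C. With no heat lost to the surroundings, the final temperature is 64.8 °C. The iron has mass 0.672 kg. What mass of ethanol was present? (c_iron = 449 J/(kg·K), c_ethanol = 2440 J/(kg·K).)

|Q_iron| = |Q_ethanol|:
0.672×449×(236 − 64.8) = m×2440×(64.8 − (-25.6))
220576 m = 51656  ⇒  m ≈ 0.2342 kg

m ≈ 0.234 kg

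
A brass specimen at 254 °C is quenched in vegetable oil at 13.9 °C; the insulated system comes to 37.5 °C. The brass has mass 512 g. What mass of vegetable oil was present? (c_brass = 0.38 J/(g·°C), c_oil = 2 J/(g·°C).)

m ≈ 892 g

|Q_brass| = |Q_oil|:
512·0.38·(254 − 37.5) = m·2·(37.5 − 13.9)
47.2 m = 42122  ⇒  m ≈ 892.4 g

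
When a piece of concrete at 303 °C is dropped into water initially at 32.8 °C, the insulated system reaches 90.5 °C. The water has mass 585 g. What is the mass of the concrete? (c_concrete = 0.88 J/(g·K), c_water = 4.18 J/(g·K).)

Let T be the final temperature. ΣQ_i = 0:
m×0.88×(90.5 − 303) + 585×4.18×(90.5 − 32.8) = 0
-187 m = -141094
m = -141094/-187 ≈ 754.5 g

m ≈ 755 g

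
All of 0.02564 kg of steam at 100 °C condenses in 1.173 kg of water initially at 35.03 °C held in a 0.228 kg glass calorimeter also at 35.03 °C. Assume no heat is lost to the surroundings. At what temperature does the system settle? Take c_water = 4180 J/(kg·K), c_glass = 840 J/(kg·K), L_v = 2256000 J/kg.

T_f ≈ 47.5 °C

Heat gained plus heat lost sum to zero:
condense steam: −0.02564×2256000 = −57844
  condensate cools 100→T: 0.02564×4180×(T − 100) = 107.18(T − 100)
  water warms: 1.173×4180×(T − 35.03) = 4903.1(T − 35.03)
  cup: 191.52(T − 35.03)
5201.8 T = 57844 + 10718 + 178466 = 247027
T ≈ 47.49 °C — below 100 °C, confirming all the steam condensed.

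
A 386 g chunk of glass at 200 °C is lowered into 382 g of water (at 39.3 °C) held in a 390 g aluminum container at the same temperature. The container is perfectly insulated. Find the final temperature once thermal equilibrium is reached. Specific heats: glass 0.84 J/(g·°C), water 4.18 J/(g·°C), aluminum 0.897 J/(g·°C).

T_f ≈ 62.2 °C

T_f is the heat-capacity-weighted average of the initial temperatures:
T_f = (324.24*200 + 1596.8*39.3 + 349.83*39.3) / (324.24 + 1596.8 + 349.83)
    = 141349 / 2270.8 ≈ 62.25 °C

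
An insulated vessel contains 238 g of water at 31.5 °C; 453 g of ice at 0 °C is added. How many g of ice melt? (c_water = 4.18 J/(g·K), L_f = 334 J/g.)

m_melted ≈ 93.8 g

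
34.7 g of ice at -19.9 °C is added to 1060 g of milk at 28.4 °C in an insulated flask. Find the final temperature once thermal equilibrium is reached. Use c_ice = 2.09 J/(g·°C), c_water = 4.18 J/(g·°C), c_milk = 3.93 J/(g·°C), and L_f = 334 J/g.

Conservation of energy gives ΣQ = 0:
warm ice to 0 °C: 34.7·2.09·(0 − (-19.9)) = 1443.2; melt ice: 34.7·334 = 11590; warm the meltwater: 145.05 T; milk cools: 1060·3.93·(T − 28.4) = 4165.8(T − 28.4)
4310.8 T = 118309 − 13033 = 105276
T ≈ 24.42 °C. Since T > 0 °C, the all-ice-melts assumption holds.

T_f ≈ 24.4 °C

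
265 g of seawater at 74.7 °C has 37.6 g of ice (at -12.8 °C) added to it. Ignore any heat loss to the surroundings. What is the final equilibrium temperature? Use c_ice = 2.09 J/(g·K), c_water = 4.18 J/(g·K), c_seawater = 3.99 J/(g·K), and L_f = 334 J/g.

T_f ≈ 53.9 °C

Net heat exchanged in the isolated system is zero:
ice -12.8→0 °C: 37.6·2.09·12.8 = 1005.9; melt ice: 37.6·334 = 12558; warm the meltwater: 157.17 T; seawater: 1057.4(T − 74.7)
1214.5 T = 78984 − 13564 = 65420
T ≈ 53.86 °C — above 0 °C, consistent with complete melting.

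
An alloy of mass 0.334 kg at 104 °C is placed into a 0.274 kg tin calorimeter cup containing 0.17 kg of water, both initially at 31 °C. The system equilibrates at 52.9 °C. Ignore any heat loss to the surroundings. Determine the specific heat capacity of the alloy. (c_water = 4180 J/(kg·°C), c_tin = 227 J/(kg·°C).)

Let T be the final temperature. ΣQ_i = 0:
0.334·c·(52.9 − 104) + 0.17·4180·(52.9 − 31) + 0.274·227·(52.9 − 31) = 0
-17.07 c = -16924
c = -16924/-17.07 ≈ 991.6 J/(kg·°C)

c ≈ 992 J/(kg·°C)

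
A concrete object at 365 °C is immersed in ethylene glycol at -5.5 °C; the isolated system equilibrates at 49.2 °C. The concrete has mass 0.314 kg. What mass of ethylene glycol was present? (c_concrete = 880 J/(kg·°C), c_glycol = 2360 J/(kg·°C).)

Heat lost by the concrete = heat gained by the glycol:
0.314×880×(365 − 49.2) = m×2360×(49.2 − (-5.5))
129092 m = 87262  ⇒  m ≈ 0.676 kg

m ≈ 0.676 kg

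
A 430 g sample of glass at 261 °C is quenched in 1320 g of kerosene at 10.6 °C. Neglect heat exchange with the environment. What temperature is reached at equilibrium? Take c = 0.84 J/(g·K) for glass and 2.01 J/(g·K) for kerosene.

T_f ≈ 40.6 °C

Taking heat into each body as positive, Σ m c ΔT = 0:
430×0.84×(T − 261) + 1320×2.01×(T − 10.6) = 0
3014.4 T = 122397
T = 122397/3014.4 ≈ 40.60 °C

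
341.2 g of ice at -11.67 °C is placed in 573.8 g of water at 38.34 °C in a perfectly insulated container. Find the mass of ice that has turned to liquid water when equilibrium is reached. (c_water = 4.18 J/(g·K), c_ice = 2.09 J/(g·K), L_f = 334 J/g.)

Heat available from the water dropping to 0 °C: 573.8×4.18×38.34 = 91958 J.
Warming the ice to 0 °C takes 341.2×2.09×11.67 = 8322 J, leaving 83636 J for melting.
Fully melting the ice requires m_ice L_f = 341.2×334 = 113961 J.
Since 83636 < 113961 J, not all the ice melts; equilibrium is at 0 °C.
m_melt = 83636 / L_f = 250.4 g.

m_melted ≈ 250 g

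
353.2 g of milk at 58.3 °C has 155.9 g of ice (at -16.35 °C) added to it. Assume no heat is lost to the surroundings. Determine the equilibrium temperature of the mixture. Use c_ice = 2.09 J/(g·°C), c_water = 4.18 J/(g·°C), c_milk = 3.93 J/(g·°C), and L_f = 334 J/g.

Energy conservation, ΣQ = 0:
warm ice to 0 °C: 155.9×2.09×(0 − (-16.35)) = 5327.3
  melt ice: 155.9×334 = 52071
  warm the meltwater: 651.66 T
  milk cools: 353.2×3.93×(T − 58.3) = 1388.1(T − 58.3)
2039.7 T = 80925 − 57398 = 23527
T ≈ 11.53 °C — above 0 °C, consistent with complete melting.

T_f ≈ 11.5 °C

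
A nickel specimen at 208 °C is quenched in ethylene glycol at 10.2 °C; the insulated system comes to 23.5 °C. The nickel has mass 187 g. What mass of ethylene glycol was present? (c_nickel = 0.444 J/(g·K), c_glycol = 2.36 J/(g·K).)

Energy conservation, ΣQ = 0:
187×0.444×(23.5 − 208) + m×2.36×(23.5 − 10.2) = 0
31.39 m = 15319
m = 15319/31.39 ≈ 488 g

m ≈ 488 g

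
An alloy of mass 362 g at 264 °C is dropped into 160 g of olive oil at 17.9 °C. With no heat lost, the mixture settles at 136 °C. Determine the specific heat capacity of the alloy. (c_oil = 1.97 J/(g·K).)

Heat lost by the alloy = heat gained by the oil:
362×c×(264 − 136) = 160×1.97×(136 − 17.9)
46336 c = 37225  ⇒  c ≈ 0.8034 J/(g·K)

c ≈ 0.803 J/(g·K)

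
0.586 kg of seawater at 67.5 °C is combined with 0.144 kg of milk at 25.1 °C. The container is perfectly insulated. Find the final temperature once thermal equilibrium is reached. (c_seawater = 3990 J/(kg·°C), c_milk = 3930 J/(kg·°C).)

Energy conservation, ΣQ = 0:
0.586×3990×(T − 67.5) + 0.144×3930×(T − 25.1) = 0
2338.1(T − 67.5) + 565.92(T − 25.1) = 0
2904.1 T = 172029
T = 172029 / 2904.1 = 59.2 °C

T_f ≈ 59.2 °C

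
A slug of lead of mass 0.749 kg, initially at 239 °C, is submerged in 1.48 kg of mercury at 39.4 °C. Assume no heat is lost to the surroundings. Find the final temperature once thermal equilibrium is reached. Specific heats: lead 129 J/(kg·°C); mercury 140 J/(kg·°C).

Setting the total heat transfer to zero:
0.749·129·(T − 239) + 1.48·140·(T − 39.4) = 0
(96.62 + 207.2) T = 96.62·239 + 207.2·39.4
T ≈ 102.88 °C

T_f ≈ 102.9 °C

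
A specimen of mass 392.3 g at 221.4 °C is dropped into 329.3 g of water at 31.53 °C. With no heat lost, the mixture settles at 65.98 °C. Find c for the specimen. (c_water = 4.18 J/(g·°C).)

Heat gained plus heat lost sum to zero:
392.3×c×(65.98 − 221.4) + 329.3×4.18×(65.98 − 31.53) = 0
-60971 c = -47420
c = -47420/-60971 ≈ 0.7777 J/(g·°C)

c ≈ 0.778 J/(g·°C)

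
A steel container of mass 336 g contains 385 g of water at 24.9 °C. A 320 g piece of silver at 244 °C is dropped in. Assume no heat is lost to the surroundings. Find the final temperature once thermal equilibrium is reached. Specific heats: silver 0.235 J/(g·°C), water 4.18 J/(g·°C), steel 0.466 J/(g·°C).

T_f ≈ 33.8 °C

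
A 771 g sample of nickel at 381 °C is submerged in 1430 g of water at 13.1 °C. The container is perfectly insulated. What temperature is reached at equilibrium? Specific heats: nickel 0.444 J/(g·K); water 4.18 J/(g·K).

Setting the total heat transfer to zero:
771*0.444*(T − 381) + 1430*4.18*(T − 13.1) = 0
342.32(T − 381) + 5977.4(T − 13.1) = 0
(342.32 + 5977.4) T = 342.32*381 + 5977.4*13.1
T = 208729 / 6319.7 = 33 °C

T_f ≈ 33.0 °C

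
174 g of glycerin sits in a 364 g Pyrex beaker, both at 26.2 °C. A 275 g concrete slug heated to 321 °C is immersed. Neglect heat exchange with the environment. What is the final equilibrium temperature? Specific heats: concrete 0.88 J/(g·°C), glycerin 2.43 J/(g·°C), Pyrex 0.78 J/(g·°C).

T_f ≈ 101.4 °C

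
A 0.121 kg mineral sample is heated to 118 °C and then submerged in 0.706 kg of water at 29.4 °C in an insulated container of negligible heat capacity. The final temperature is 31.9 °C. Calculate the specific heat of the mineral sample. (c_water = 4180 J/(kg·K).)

c ≈ 708 J/(kg·K)

Heat lost by the mineral sample = heat gained by the water:
0.121·c·(118 − 31.9) = 0.706·4180·(31.9 − 29.4)
10.42 c = 7377.7  ⇒  c ≈ 708.2 J/(kg·K)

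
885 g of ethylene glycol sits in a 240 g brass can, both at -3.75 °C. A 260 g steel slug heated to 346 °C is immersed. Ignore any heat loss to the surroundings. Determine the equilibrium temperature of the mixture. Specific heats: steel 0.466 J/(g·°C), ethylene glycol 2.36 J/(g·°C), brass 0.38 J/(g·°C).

T_f is the heat-capacity-weighted average of the initial temperatures:
T_f = (121.16*346 + 2088.6*(-3.75) + 91.2*(-3.75)) / (121.16 + 2088.6 + 91.2)
    = 33747 / 2301 ≈ 14.67 °C

T_f ≈ 14.7 °C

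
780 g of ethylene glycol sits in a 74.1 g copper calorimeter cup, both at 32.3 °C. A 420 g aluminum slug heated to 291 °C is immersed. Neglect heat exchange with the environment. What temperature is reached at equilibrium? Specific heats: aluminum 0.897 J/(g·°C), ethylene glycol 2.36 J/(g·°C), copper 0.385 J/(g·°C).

T_f ≈ 75.7 °C

With ΣQ=0 the equilibrium temperature is the m·c-weighted mean:
T_f = (376.74×291 + 1840.8×32.3 + 28.53×32.3) / (376.74 + 1840.8 + 28.53)
    = 170011 / 2246.1 ≈ 75.69 °C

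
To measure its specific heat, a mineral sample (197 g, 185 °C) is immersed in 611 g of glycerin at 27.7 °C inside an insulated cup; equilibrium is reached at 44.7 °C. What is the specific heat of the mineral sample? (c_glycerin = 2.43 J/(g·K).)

c ≈ 0.913 J/(g·K)

Taking heat into each body as positive, Σ m c ΔT = 0:
197×c×(44.7 − 185) + 611×2.43×(44.7 − 27.7) = 0
-27639 c = -25240
c = -25240/-27639 ≈ 0.9132 J/(g·K)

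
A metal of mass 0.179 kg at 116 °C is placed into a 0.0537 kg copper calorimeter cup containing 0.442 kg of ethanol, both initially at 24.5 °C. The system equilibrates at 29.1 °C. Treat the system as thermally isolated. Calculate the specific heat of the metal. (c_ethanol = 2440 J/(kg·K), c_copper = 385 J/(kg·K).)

Let T be the final temperature. ΣQ_i = 0:
0.179×c×(29.1 − 116) + 0.442×2440×(29.1 − 24.5) + 0.0537×385×(29.1 − 24.5) = 0
-15.56 c = -5056.1
c = -5056.1/-15.56 ≈ 325 J/(kg·K)

c ≈ 325 J/(kg·K)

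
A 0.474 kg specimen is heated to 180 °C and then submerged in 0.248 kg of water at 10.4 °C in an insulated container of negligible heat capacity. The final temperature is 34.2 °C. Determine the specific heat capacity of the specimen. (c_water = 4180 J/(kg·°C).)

c ≈ 357 J/(kg·°C)

Heat lost by the specimen = heat gained by the water:
0.474×c×(180 − 34.2) = 0.248×4180×(34.2 − 10.4)
69.11 c = 24672  ⇒  c ≈ 357 J/(kg·°C)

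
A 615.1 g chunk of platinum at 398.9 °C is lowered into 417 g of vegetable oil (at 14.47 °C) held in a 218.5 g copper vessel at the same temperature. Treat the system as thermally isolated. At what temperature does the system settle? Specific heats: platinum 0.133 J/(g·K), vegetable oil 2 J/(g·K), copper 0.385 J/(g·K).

Conservation of energy gives ΣQ = 0:
615.1*0.133*(T − 398.9) + 417*2*(T − 14.47) + 218.5*0.385*(T − 14.47) = 0
999.93 T = 45919
T ≈ 45.92 °C

T_f ≈ 45.9 °C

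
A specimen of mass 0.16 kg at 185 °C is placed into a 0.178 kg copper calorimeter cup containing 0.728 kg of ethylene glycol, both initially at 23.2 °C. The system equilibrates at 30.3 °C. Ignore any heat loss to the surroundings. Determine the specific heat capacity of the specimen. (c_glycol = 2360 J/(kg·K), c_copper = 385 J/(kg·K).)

c ≈ 512 J/(kg·K)

Net heat exchanged in the isolated system is zero:
0.16×c×(30.3 − 185) + 0.728×2360×(30.3 − 23.2) + 0.178×385×(30.3 − 23.2) = 0
-24.75 c = -12685
c = -12685/-24.75 ≈ 512.5 J/(kg·K)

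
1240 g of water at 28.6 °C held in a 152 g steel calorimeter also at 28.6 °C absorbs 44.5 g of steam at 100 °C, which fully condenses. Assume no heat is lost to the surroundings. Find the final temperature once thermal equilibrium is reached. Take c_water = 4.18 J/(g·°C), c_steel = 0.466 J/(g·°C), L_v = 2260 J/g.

T_f ≈ 49.5 °C

Setting the total heat transfer to zero:
steam→water at 100 °C releases m L_v = 44.5·2260 = 100570
  condensate cools 100→T: 44.5·4.18·(T − 100) = 186.01(T − 100)
  water warms: 1240·4.18·(T − 28.6) = 5183.2(T − 28.6)
  cup: 70.83(T − 28.6)
5440 T = 100570 + 18601 + 150265 = 269436
T ≈ 49.53 °C, under the boiling point, so the assumption holds.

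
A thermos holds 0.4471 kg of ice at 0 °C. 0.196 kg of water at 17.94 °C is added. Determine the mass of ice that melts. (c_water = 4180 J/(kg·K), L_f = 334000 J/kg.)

Cooling the water to 0 °C releases 0.196·4180·17.94 = 14698 J.
To melt every bit of ice: 0.4471·334000 = 149331 J.
That's not enough to melt it all — equilibrium is at 0 °C with ice remaining.
Mass melted = 14698/334000 ≈ 0.04401 kg.

m_melted ≈ 0.044 kg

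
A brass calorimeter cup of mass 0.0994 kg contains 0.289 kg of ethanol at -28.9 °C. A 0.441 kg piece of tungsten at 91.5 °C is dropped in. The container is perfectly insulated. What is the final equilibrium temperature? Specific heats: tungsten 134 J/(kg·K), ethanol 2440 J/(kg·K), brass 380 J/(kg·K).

T_f ≈ -20.0 °C

Conservation of energy gives ΣQ = 0:
0.441×134×(T − 91.5) + 0.289×2440×(T − (-28.9)) + 0.0994×380×(T − (-28.9)) = 0
59.09(T − 91.5) + 705.16(T − (-28.9)) + 37.77(T − (-28.9)) = 0
802.03 T = -16064
T = -16064 / 802.03 = -20 °C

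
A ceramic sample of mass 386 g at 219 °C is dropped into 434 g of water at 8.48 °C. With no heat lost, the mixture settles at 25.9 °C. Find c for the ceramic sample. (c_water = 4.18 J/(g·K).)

Net heat exchanged in the isolated system is zero:
386·c·(25.9 − 219) + 434·4.18·(25.9 − 8.48) = 0
-74537 c = -31602
c = -31602/-74537 ≈ 0.424 J/(g·K)

c ≈ 0.424 J/(g·K)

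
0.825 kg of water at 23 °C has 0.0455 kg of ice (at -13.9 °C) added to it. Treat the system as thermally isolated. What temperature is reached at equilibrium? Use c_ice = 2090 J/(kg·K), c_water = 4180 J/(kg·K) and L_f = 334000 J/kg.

T_f ≈ 17.3 °C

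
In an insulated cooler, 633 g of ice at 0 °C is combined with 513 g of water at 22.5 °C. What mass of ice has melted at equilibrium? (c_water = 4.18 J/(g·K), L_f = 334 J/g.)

m_melted ≈ 144 g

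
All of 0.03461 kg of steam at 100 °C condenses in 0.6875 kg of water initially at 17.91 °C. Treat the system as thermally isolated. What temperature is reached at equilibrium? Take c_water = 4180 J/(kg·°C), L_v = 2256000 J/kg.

Sum of m c ΔT and latent-heat terms is zero:
latent heat released on condensation: 0.03461×2256000 = 78080
  condensate cools 100→T: 0.03461×4180×(T − 100) = 144.67(T − 100)
  water warms: 0.6875×4180×(T − 17.91) = 2873.8(T − 17.91)
3018.4 T = 78080 + 14467 + 51469 = 144016
T ≈ 47.71 °C, under the boiling point, so the assumption holds.

T_f ≈ 47.7 °C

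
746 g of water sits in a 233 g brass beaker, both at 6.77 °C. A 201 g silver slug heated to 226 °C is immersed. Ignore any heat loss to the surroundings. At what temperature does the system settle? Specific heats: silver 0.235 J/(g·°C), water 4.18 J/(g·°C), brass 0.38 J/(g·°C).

T_f ≈ 10.0 °C

Heat gained plus heat lost sum to zero:
201·0.235·(T − 226) + 746·4.18·(T − 6.77) + 233·0.38·(T − 6.77) = 0
47.23(T − 226) + 3118.3(T − 6.77) + 88.54(T − 6.77) = 0
3254.1 T = 32385
T ≈ 9.95 °C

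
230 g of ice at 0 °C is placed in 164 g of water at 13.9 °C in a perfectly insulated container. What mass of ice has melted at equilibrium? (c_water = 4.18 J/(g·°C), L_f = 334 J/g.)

Heat available from the water dropping to 0 °C: 164·4.18·13.9 = 9528.7 J.
To melt every bit of ice: 230·334 = 76820 J.
That's not enough to melt it all — equilibrium is at 0 °C with ice remaining.
m_melted·334 = 9528.7  ⇒  m_melted ≈ 28.53 g.

m_melted ≈ 28.5 g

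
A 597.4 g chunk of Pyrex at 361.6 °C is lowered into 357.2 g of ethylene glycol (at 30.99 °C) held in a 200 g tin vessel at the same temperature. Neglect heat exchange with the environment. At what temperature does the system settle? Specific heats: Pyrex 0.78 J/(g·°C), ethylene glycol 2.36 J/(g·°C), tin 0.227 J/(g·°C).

T_f ≈ 144.7 °C

T_f is the heat-capacity-weighted average of the initial temperatures:
T_f = (465.97·361.6 + 842.99·30.99 + 45.4·30.99) / (465.97 + 842.99 + 45.4)
    = 196027 / 1354.4 ≈ 144.74 °C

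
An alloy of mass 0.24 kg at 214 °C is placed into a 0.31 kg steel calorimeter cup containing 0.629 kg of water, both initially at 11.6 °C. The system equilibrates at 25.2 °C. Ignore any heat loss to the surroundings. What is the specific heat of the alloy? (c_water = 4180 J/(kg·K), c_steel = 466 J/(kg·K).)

c ≈ 832 J/(kg·K)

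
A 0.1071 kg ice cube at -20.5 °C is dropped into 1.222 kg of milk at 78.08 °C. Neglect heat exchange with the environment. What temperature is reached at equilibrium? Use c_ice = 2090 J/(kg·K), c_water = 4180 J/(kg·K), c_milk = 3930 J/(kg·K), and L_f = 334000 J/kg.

T_f ≈ 63.7 °C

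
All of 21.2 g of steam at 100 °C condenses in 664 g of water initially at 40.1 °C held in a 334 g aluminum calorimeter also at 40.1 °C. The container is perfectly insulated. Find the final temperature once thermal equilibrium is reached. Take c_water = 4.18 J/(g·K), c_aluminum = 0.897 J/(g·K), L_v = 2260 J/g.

Let T be the final temperature. ΣQ_i = 0:
latent heat released on condensation: 21.2×2260 = 47912; condensed water 100 °C→T: 88.62(T − 100); water warms: 664×4.18×(T − 40.1) = 2775.5(T − 40.1); aluminum cup: 334×0.897×(T − 40.1) = 299.6(T − 40.1)
3163.7 T = 47912 + 8861.6 + 123312 = 180086
T ≈ 56.92 °C — below 100 °C, confirming all the steam condensed.

T_f ≈ 56.9 °C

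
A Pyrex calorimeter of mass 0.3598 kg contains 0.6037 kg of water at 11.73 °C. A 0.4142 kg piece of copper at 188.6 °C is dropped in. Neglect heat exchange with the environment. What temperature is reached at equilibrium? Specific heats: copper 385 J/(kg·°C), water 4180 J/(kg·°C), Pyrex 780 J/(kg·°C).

T_f ≈ 21.2 °C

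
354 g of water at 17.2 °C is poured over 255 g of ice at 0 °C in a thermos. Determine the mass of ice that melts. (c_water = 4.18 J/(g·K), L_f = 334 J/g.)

m_melted ≈ 76.2 g

Heat available from the water dropping to 0 °C: 354×4.18×17.2 = 25451 J.
To melt every bit of ice: 255×334 = 85170 J.
Since 25451 < 85170 J, not all the ice melts; equilibrium is at 0 °C.
m_melted×334 = 25451  ⇒  m_melted ≈ 76.2 g.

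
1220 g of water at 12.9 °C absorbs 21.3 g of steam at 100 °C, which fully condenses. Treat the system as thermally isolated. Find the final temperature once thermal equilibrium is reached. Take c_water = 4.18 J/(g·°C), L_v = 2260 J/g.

T_f ≈ 23.7 °C

Taking heat into each body as positive, Σ m c ΔT = 0:
condense steam: −21.3·2260 = −48138; condensed water 100 °C→T: 89.03(T − 100); original water: 5099.6(T − 12.9)
5188.6 T = 48138 + 8903.4 + 65785 = 122826
T ≈ 23.67 °C (< 100 °C, so full condensation is consistent).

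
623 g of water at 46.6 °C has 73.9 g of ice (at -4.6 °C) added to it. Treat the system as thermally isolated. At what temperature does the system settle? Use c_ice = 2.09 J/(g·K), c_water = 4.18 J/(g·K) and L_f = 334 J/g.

T_f ≈ 32.9 °C

Taking heat into each body as positive, Σ m c ΔT = 0:
ice -4.6→0 °C: 73.9×2.09×4.6 = 710.47
  latent heat to melt: 73.9×334 = 24683
  warm the meltwater: 308.9 T
  water cools: 623×4.18×(T − 46.6) = 2604.1(T − 46.6)
2913 T = 121353 − 25393 = 95960
T ≈ 32.94 °C (positive, so assuming full melt was valid).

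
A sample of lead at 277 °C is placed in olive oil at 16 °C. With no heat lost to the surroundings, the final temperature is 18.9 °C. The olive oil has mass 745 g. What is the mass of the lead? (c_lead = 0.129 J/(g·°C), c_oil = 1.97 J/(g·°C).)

m ≈ 128 g

Energy conservation, ΣQ = 0:
m×0.129×(18.9 − 277) + 745×1.97×(18.9 − 16) = 0
-33.29 m = -4256.2
m = -4256.2/-33.29 ≈ 127.8 g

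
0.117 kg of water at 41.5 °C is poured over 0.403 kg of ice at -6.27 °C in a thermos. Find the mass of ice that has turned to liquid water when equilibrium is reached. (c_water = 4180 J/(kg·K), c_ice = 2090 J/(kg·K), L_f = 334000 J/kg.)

Cooling the water to 0 °C releases 0.117·4180·41.5 = 20296 J.
Warming the ice to 0 °C takes 0.403·2090·6.27 = 5281 J, leaving 15015 J for melting.
To melt every bit of ice: 0.403·334000 = 134602 J.
15015 J < 134602 J, so only part of the ice melts and the system sits at 0 °C.
m_melt = 15015 / L_f = 0.04495 kg.

m_melted ≈ 0.045 kg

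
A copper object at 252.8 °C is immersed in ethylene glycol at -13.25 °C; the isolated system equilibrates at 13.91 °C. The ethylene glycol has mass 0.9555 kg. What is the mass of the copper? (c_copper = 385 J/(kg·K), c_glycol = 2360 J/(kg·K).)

m ≈ 0.666 kg

Let T be the final temperature. ΣQ_i = 0:
m×385×(13.91 − 252.8) + 0.9555×2360×(13.91 − (-13.25)) = 0
-91973 m = -61245
m = -61245/-91973 ≈ 0.6659 kg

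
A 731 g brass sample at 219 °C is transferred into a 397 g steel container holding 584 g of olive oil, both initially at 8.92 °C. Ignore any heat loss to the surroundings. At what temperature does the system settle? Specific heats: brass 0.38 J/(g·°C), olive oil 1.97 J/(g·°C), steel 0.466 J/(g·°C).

T_f ≈ 45.1 °C

Energy conservation, ΣQ = 0:
731·0.38·(T − 219) + 584·1.97·(T − 8.92) + 397·0.466·(T − 8.92) = 0
1613.3 T = 72746
T ≈ 45.09 °C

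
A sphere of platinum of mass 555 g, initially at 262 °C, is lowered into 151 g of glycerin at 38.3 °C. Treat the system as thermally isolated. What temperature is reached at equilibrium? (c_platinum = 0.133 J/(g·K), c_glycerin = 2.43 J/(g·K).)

T_f ≈ 75.8 °C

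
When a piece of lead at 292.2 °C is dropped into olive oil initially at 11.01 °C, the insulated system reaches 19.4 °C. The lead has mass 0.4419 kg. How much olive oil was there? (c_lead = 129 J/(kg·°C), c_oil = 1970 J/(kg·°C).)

Heat gained plus heat lost sum to zero:
0.4419×129×(19.4 − 292.2) + m×1970×(19.4 − 11.01) = 0
16528 m = 15551
m = 15551/16528 ≈ 0.9409 kg

m ≈ 0.941 kg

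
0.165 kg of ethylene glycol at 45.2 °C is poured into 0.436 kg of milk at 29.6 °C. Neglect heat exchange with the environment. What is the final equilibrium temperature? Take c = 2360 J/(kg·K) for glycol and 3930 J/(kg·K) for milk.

T_f ≈ 32.5 °C

With ΣQ=0 the equilibrium temperature is the m·c-weighted mean:
T_f = (389.4·45.2 + 1713.5·29.6) / (389.4 + 1713.5)
    = 68320 / 2102.9 ≈ 32.49 °C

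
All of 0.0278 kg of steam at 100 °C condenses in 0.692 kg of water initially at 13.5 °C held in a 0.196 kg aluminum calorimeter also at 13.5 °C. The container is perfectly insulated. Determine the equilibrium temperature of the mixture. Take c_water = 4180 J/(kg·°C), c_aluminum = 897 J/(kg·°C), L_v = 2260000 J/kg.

Setting the total heat transfer to zero:
steam→water at 100 °C releases m L_v = 0.0278×2260000 = 62828; condensate cools 100→T: 0.0278×4180×(T − 100) = 116.2(T − 100); water warms: 0.692×4180×(T − 13.5) = 2892.6(T − 13.5); cup: 175.81(T − 13.5)
3184.6 T = 62828 + 11620 + 41423 = 115871
T ≈ 36.39 °C (< 100 °C, so full condensation is consistent).

T_f ≈ 36.4 °C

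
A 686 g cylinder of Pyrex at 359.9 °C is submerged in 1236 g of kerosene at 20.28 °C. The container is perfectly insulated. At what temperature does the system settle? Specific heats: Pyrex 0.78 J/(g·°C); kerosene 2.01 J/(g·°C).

Let T be the final temperature. ΣQ_i = 0:
686*0.78*(T − 359.9) + 1236*2.01*(T − 20.28) = 0
535.08(T − 359.9) + 2484.4(T − 20.28) = 0
(535.08 + 2484.4) T = 535.08*359.9 + 2484.4*20.28
T = 242958/3019.4 ≈ 80.46 °C

T_f ≈ 80.5 °C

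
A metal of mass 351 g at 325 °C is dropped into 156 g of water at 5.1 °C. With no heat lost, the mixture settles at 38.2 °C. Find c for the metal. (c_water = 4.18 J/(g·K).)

m_s c (T_s − T_f) = m_water c_water (T_f − T_0):
351·c·(325 − 38.2) = 156·4.18·(38.2 − 5.1)
100667 c = 21584  ⇒  c ≈ 0.2144 J/(g·K)

c ≈ 0.214 J/(g·K)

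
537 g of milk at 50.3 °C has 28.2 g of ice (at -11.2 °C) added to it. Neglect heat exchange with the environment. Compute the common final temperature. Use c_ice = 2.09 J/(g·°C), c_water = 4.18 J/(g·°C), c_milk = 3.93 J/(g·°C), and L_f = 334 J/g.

Sum of m c ΔT and latent-heat terms is zero:
ice -11.2→0 °C: 28.2·2.09·11.2 = 660.11; fusion: m_ice L_f = 28.2·334 = 9418.8; meltwater 0→T: 28.2·4.18·T = 117.88 T; milk cools: 537·3.93·(T − 50.3) = 2110.4(T − 50.3)
2228.3 T = 106154 − 10079 = 96075
T ≈ 43.12 °C (positive, so assuming full melt was valid).

T_f ≈ 43.1 °C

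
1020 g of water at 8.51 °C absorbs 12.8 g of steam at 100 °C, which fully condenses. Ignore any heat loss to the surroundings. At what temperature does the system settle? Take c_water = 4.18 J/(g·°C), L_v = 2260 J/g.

Energy balance with sensible and latent terms:
latent heat released on condensation: 12.8×2260 = 28928; condensed water 100 °C→T: 53.5(T − 100); water warms: 1020×4.18×(T − 8.51) = 4263.6(T − 8.51)
4317.1 T = 28928 + 5350.4 + 36283 = 70562
T ≈ 16.34 °C (< 100 °C, so full condensation is consistent).

T_f ≈ 16.3 °C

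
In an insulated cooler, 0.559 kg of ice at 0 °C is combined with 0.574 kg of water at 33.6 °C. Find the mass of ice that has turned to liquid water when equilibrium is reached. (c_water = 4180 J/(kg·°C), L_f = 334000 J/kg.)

Heat available from the water dropping to 0 °C: 0.574·4180·33.6 = 80617 J.
To melt every bit of ice: 0.559·334000 = 186706 J.
That's not enough to melt it all — equilibrium is at 0 °C with ice remaining.
m_melted·334000 = 80617  ⇒  m_melted ≈ 0.2414 kg.

m_melted ≈ 0.241 kg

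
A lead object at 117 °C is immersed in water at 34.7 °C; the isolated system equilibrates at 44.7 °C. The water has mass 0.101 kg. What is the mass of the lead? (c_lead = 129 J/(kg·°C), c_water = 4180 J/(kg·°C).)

m ≈ 0.453 kg

|Q_lead| = |Q_water|:
m·129·(117 − 44.7) = 0.101·4180·(44.7 − 34.7)
9326.7 m = 4221.8  ⇒  m ≈ 0.4527 kg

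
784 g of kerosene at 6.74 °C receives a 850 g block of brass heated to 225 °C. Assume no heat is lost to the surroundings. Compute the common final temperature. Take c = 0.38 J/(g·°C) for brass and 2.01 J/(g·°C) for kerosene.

T_f ≈ 43.9 °C

Net heat exchanged in the isolated system is zero:
850*0.38*(T − 225) + 784*2.01*(T − 6.74) = 0
(323 + 1575.8) T = 323*225 + 1575.8*6.74
T = 83296 / 1898.8 = 43.9 °C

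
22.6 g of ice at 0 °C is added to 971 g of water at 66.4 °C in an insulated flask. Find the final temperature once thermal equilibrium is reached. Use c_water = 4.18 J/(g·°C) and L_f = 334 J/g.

T_f ≈ 63.1 °C

Net heat exchanged in the isolated system is zero:
latent heat to melt: 22.6·334 = 7548.4
  warm the meltwater: 94.47 T
  water: 4058.8(T − 66.4)
4153.2 T = 269503 − 7548.4 = 261955
T ≈ 63.07 °C (positive, so assuming full melt was valid).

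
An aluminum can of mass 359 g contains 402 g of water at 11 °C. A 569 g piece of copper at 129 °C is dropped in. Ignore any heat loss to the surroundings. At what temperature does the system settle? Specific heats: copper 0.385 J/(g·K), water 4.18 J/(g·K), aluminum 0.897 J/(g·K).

Let T be the final temperature. ΣQ_i = 0:
569*0.385*(T − 129) + 402*4.18*(T − 11) + 359*0.897*(T − 11) = 0
219.06(T − 129) + 1680.4(T − 11) + 322.02(T − 11) = 0
2221.4 T = 50286
T ≈ 22.64 °C

T_f ≈ 22.6 °C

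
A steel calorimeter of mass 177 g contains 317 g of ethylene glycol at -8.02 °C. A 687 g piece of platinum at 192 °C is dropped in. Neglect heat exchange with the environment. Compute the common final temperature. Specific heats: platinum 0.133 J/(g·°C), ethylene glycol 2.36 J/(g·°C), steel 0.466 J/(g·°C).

Conservation of energy gives ΣQ = 0:
687×0.133×(T − 192) + 317×2.36×(T − (-8.02)) + 177×0.466×(T − (-8.02)) = 0
91.37(T − 192) + 748.12(T − (-8.02)) + 82.48(T − (-8.02)) = 0
921.97 T = 10882
T = 10882 / 921.97 = 11.8 °C

T_f ≈ 11.8 °C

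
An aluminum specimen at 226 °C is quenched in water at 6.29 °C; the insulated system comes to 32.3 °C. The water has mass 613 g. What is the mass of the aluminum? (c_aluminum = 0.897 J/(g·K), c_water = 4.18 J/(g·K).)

m ≈ 384 g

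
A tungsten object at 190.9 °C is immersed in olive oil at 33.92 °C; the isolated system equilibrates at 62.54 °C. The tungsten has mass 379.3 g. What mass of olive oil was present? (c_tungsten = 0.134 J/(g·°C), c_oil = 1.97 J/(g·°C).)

m ≈ 116 g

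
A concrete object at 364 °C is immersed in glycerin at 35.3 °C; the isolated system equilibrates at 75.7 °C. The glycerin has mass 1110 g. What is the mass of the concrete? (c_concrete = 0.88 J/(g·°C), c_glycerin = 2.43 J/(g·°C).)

m ≈ 430 g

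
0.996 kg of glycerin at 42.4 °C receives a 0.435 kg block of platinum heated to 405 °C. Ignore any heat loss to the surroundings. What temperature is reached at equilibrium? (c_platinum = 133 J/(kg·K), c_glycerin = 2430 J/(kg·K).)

T_f ≈ 50.9 °C

Conservation of energy gives ΣQ = 0:
0.435*133*(T − 405) + 0.996*2430*(T − 42.4) = 0
(57.85 + 2420.3) T = 57.85*405 + 2420.3*42.4
T = 126051/2478.1 ≈ 50.87 °C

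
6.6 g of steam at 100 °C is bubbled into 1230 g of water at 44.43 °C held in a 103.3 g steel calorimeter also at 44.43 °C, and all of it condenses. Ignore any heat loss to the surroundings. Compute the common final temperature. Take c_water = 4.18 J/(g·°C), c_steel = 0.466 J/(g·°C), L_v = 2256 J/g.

Net heat exchanged in the isolated system is zero:
latent heat released on condensation: 6.6×2256 = 14890
  condensed water 100 °C→T: 27.59(T − 100)
  water warms: 1230×4.18×(T − 44.43) = 5141.4(T − 44.43)
  cup: 48.14(T − 44.43)
5217.1 T = 14890 + 2758.8 + 230571 = 248220
T ≈ 47.58 °C — below 100 °C, confirming all the steam condensed.

T_f ≈ 47.6 °C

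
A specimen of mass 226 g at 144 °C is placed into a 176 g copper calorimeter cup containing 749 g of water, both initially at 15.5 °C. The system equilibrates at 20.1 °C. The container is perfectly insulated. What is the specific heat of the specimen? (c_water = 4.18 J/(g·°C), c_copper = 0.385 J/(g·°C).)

c ≈ 0.525 J/(g·°C)

Setting the total heat transfer to zero:
226·c·(20.1 − 144) + 749·4.18·(20.1 − 15.5) + 176·0.385·(20.1 − 15.5) = 0
-28001 c = -14713
c = -14713/-28001 ≈ 0.5255 J/(g·°C)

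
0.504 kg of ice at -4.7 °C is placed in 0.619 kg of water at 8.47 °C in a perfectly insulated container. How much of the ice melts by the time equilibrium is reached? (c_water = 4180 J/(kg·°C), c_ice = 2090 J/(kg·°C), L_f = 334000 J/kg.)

Cooling the water to 0 °C releases 0.619·4180·8.47 = 21915 J.
Of that, 0.504·2090·4.7 = 4950.8 J goes to bring the ice to 0 °C, leaving 16965 J.
Fully melting the ice requires m_ice L_f = 0.504·334000 = 168336 J.
That's not enough to melt it all — equilibrium is at 0 °C with ice remaining.
m_melt = 16965 / L_f = 0.05079 kg.

m_melted ≈ 0.0508 kg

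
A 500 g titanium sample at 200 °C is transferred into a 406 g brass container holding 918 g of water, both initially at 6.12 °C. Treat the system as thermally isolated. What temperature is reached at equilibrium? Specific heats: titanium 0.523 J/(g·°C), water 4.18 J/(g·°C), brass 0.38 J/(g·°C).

T_f ≈ 18.0 °C

Conservation of energy gives ΣQ = 0:
500·0.523·(T − 200) + 918·4.18·(T − 6.12) + 406·0.38·(T − 6.12) = 0
(261.5 + 3837.2 + 154.28) T = 261.5·200 + 3837.2·6.12 + 154.28·6.12
T ≈ 18.04 °C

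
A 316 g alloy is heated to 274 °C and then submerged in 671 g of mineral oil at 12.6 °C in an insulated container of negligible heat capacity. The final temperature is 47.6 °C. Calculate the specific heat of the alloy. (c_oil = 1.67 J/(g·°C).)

c ≈ 0.548 J/(g·°C)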